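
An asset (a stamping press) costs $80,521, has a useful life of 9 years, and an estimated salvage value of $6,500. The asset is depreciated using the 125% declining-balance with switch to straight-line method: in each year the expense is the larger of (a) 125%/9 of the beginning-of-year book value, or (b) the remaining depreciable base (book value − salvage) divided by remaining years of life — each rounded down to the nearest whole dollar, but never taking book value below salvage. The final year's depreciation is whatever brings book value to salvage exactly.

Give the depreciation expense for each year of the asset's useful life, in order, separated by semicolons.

$11,183; $9,630; $8,292; $7,486; $7,486; $7,486; $7,486; $7,486; $7,486

Depreciable base = $80,521 − $6,500 = $74,021.
Year 1: DB = ⌊$80,521 × 125%/9⌋ = $11,183; SL = ⌊$74,021/9⌋ = $8,224 → take DB $11,183. Book value $69,338.
Year 2: DB = ⌊$69,338 × 125%/9⌋ = $9,630; SL = ⌊$62,838/8⌋ = $7,854 → take DB $9,630. Book value $59,708.
Year 3: DB = ⌊$59,708 × 125%/9⌋ = $8,292; SL = ⌊$53,208/7⌋ = $7,601 → take DB $8,292. Book value $51,416.
Year 4: DB = ⌊$51,416 × 125%/9⌋ = $7,141; SL = ⌊$44,916/6⌋ = $7,486 → take SL $7,486. Book value $43,930.
Year 5: DB = ⌊$43,930 × 125%/9⌋ = $6,101; SL = ⌊$37,430/5⌋ = $7,486 → take SL $7,486. Book value $36,444.
Year 6: DB = ⌊$36,444 × 125%/9⌋ = $5,061; SL = ⌊$29,944/4⌋ = $7,486 → take SL $7,486. Book value $28,958.
Year 7: DB = ⌊$28,958 × 125%/9⌋ = $4,021; SL = ⌊$22,458/3⌋ = $7,486 → take SL $7,486. Book value $21,472.
Year 8: DB = ⌊$21,472 × 125%/9⌋ = $2,982; SL = ⌊$14,972/2⌋ = $7,486 → take SL $7,486. Book value $13,986.
Year 9 (final): $13,986 − $6,500 = $7,486. Book value $6,500.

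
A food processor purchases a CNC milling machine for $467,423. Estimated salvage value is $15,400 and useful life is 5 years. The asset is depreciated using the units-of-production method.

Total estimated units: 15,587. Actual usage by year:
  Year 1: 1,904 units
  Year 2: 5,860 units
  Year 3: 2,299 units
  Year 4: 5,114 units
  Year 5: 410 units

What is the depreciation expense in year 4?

Depreciable base = $467,423 − $15,400 = $452,023.
Rate = $452,023 / 15,587 units = $29 per unit.
Year 1: 1,904 × $29 = $55,216. Book value $412,207.
Year 2: 5,860 × $29 = $169,940. Book value $242,267.
Year 3: 2,299 × $29 = $66,671. Book value $175,596.
Year 4: 5,114 × $29 = $148,306. Book value $27,290.

$148,306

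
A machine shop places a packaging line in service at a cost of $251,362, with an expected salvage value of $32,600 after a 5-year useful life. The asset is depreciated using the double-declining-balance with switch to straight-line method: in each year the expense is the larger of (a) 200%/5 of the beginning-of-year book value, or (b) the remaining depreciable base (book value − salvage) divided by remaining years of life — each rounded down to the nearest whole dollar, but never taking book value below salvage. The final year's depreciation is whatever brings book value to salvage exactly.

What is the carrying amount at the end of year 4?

$32,600

Depreciable base = $251,362 − $32,600 = $218,762.
Year 1: DB = ⌊$251,362 × 200%/5⌋ = $100,544; SL = ⌊$218,762/5⌋ = $43,752 → take DB $100,544. Book value $150,818.
Year 2: DB = ⌊$150,818 × 200%/5⌋ = $60,327; SL = ⌊$118,218/4⌋ = $29,554 → take DB $60,327. Book value $90,491.
Year 3: DB = ⌊$90,491 × 200%/5⌋ = $36,196; SL = ⌊$57,891/3⌋ = $19,297 → take DB $36,196. Book value $54,295.
Year 4: DB = ⌊$54,295 × 200%/5⌋ = $21,718; SL = ⌊$21,695/2⌋ = $10,847 → take DB $21,718, capped at $21,695. Book value $32,600.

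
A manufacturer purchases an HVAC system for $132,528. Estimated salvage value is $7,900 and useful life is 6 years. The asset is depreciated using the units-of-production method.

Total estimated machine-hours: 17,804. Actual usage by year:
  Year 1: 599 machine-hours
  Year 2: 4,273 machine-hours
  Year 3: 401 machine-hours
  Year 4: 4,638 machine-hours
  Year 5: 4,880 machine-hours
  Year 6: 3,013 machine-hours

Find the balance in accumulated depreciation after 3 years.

Depreciable base = $132,528 − $7,900 = $124,628.
Rate = $124,628 / 17,804 machine-hours = $7 per machine-hour.
Year 1: 599 × $7 = $4,193. Book value $128,335.
Year 2: 4,273 × $7 = $29,911. Book value $98,424.
Year 3: 401 × $7 = $2,807. Book value $95,617.
Accumulated through year 3 = $132,528 − $95,617 = $36,911.

$36,911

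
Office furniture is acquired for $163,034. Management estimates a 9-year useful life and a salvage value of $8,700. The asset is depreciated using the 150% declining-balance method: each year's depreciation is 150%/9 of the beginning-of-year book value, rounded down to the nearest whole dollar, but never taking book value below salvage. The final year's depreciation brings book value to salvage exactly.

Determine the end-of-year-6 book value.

$54,601

Depreciable base = $163,034 − $8,700 = $154,334.
Year 1: ⌊$163,034 × 150%/9⌋ = $27,172. Book value $135,862.
Year 2: ⌊$135,862 × 150%/9⌋ = $22,643. Book value $113,219.
Year 3: ⌊$113,219 × 150%/9⌋ = $18,869. Book value $94,350.
Year 4: ⌊$94,350 × 150%/9⌋ = $15,725. Book value $78,625.
Year 5: ⌊$78,625 × 150%/9⌋ = $13,104. Book value $65,521.
Year 6: ⌊$65,521 × 150%/9⌋ = $10,920. Book value $54,601.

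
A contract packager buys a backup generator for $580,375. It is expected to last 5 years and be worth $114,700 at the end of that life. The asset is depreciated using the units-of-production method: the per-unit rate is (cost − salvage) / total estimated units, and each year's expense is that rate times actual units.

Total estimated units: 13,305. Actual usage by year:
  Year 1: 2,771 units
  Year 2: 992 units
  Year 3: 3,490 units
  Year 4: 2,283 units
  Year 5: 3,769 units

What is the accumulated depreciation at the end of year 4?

Depreciable base = $580,375 − $114,700 = $465,675.
Rate = $465,675 / 13,305 units = $35 per unit.
Year 1: 2,771 × $35 = $96,985. Book value $483,390.
Year 2: 992 × $35 = $34,720. Book value $448,670.
Year 3: 3,490 × $35 = $122,150. Book value $326,520.
Year 4: 2,283 × $35 = $79,905. Book value $246,615.
Accumulated through year 4 = $580,375 − $246,615 = $333,760.

$333,760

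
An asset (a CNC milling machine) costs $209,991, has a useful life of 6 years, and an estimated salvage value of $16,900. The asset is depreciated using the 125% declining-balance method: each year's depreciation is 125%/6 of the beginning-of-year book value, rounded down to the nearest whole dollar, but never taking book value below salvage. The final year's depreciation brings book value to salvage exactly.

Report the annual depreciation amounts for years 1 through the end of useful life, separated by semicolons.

$43,748; $34,633; $27,418; $21,706; $17,184; $48,402

Depreciable base = $209,991 − $16,900 = $193,091.
Year 1: ⌊$209,991 × 125%/6⌋ = $43,748. Book value $166,243.
Year 2: ⌊$166,243 × 125%/6⌋ = $34,633. Book value $131,610.
Year 3: ⌊$131,610 × 125%/6⌋ = $27,418. Book value $104,192.
Year 4: ⌊$104,192 × 125%/6⌋ = $21,706. Book value $82,486.
Year 5: ⌊$82,486 × 125%/6⌋ = $17,184. Book value $65,302.
Year 6 (final): $65,302 − $16,900 = $48,402. Book value $16,900.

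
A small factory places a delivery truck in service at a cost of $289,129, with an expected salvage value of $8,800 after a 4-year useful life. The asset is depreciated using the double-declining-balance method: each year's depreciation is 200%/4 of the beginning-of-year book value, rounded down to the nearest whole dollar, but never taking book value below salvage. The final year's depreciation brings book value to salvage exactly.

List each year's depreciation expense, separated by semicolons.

$144,564; $72,282; $36,141; $27,342

Depreciable base = $289,129 − $8,800 = $280,329.
Year 1: ⌊$289,129 × 200%/4⌋ = $144,564. Book value $144,565.
Year 2: ⌊$144,565 × 200%/4⌋ = $72,282. Book value $72,283.
Year 3: ⌊$72,283 × 200%/4⌋ = $36,141. Book value $36,142.
Year 4 (final): $36,142 − $8,800 = $27,342. Book value $8,800.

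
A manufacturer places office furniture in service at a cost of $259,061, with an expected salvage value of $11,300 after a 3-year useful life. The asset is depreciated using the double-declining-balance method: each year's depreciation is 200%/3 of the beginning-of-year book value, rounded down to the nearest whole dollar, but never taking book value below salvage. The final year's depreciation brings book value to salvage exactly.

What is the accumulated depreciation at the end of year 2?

Depreciable base = $259,061 − $11,300 = $247,761.
Year 1: ⌊$259,061 × 200%/3⌋ = $172,707. Book value $86,354.
Year 2: ⌊$86,354 × 200%/3⌋ = $57,569. Book value $28,785.
Accumulated through year 2 = $259,061 − $28,785 = $230,276.

$230,276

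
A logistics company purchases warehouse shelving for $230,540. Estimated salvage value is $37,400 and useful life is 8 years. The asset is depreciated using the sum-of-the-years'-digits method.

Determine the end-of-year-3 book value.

$117,875

Depreciable base = $230,540 − $37,400 = $193,140.
Sum of the years' digits = 8+7+6+5+4+3+2+1 = 36.
Year 1: $193,140 × 8/36 = $42,920. Book value $187,620.
Year 2: $193,140 × 7/36 = $37,555. Book value $150,065.
Year 3: $193,140 × 6/36 = $32,190. Book value $117,875.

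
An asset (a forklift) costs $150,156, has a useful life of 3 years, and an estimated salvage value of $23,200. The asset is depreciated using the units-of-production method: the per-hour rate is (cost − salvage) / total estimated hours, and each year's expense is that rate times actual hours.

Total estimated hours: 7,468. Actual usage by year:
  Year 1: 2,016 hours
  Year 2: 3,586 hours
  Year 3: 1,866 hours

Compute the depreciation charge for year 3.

Depreciable base = $150,156 − $23,200 = $126,956.
Rate = $126,956 / 7,468 hours = $17 per hour.
Year 1: 2,016 × $17 = $34,272. Book value $115,884.
Year 2: 3,586 × $17 = $60,962. Book value $54,922.
Year 3: 1,866 × $17 = $31,722. Book value $23,200.

$31,722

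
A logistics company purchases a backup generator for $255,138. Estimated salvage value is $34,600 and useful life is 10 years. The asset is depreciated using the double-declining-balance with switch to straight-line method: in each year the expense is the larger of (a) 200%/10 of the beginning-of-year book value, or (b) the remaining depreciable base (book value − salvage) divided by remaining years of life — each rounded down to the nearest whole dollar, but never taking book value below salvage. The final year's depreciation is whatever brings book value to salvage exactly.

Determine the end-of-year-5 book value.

$83,605

Depreciable base = $255,138 − $34,600 = $220,538.
Year 1: DB = ⌊$255,138 × 200%/10⌋ = $51,027; SL = ⌊$220,538/10⌋ = $22,053 → take DB $51,027. Book value $204,111.
Year 2: DB = ⌊$204,111 × 200%/10⌋ = $40,822; SL = ⌊$169,511/9⌋ = $18,834 → take DB $40,822. Book value $163,289.
Year 3: DB = ⌊$163,289 × 200%/10⌋ = $32,657; SL = ⌊$128,689/8⌋ = $16,086 → take DB $32,657. Book value $130,632.
Year 4: DB = ⌊$130,632 × 200%/10⌋ = $26,126; SL = ⌊$96,032/7⌋ = $13,718 → take DB $26,126. Book value $104,506.
Year 5: DB = ⌊$104,506 × 200%/10⌋ = $20,901; SL = ⌊$69,906/6⌋ = $11,651 → take DB $20,901. Book value $83,605.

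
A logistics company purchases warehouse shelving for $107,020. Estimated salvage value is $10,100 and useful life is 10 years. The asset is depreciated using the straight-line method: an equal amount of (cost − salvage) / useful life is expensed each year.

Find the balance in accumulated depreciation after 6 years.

Depreciable base = $107,020 − $10,100 = $96,920.
Annual expense = $96,920 / 10 = $9,692.
End of year 1: book value $97,328.
End of year 2: book value $87,636.
End of year 3: book value $77,944.
End of year 4: book value $68,252.
End of year 5: book value $58,560.
End of year 6: book value $48,868.
Accumulated through year 6 = $107,020 − $48,868 = $58,152.

$58,152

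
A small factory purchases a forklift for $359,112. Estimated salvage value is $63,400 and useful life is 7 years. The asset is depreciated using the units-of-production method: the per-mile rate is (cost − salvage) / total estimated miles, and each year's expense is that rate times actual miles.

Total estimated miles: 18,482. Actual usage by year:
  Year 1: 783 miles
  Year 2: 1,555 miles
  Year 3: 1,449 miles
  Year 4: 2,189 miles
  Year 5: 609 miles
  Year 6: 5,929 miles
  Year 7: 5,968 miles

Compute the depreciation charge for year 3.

$23,184

Depreciable base = $359,112 − $63,400 = $295,712.
Rate = $295,712 / 18,482 miles = $16 per mile.
Year 1: 783 × $16 = $12,528. Book value $346,584.
Year 2: 1,555 × $16 = $24,880. Book value $321,704.
Year 3: 1,449 × $16 = $23,184. Book value $298,520.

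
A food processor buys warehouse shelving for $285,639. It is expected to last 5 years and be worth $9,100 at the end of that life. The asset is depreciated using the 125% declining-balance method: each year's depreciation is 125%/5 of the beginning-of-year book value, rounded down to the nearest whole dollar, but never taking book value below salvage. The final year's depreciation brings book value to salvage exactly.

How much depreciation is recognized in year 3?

$40,168

Depreciable base = $285,639 − $9,100 = $276,539.
Year 1: ⌊$285,639 × 125%/5⌋ = $71,409. Book value $214,230.
Year 2: ⌊$214,230 × 125%/5⌋ = $53,557. Book value $160,673.
Year 3: ⌊$160,673 × 125%/5⌋ = $40,168. Book value $120,505.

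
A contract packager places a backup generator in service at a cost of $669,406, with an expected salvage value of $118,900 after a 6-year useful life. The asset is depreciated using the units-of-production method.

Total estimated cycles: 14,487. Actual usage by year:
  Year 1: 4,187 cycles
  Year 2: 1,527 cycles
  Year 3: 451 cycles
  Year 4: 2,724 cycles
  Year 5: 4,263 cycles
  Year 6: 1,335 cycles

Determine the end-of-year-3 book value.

Depreciable base = $669,406 − $118,900 = $550,506.
Rate = $550,506 / 14,487 cycles = $38 per cycle.
Year 1: 4,187 × $38 = $159,106. Book value $510,300.
Year 2: 1,527 × $38 = $58,026. Book value $452,274.
Year 3: 451 × $38 = $17,138. Book value $435,136.

$435,136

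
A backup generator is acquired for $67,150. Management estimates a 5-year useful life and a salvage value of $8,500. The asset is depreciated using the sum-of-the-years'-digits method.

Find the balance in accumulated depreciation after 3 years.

Depreciable base = $67,150 − $8,500 = $58,650.
Sum of the years' digits = 5+4+3+2+1 = 15.
Year 1: $58,650 × 5/15 = $19,550. Book value $47,600.
Year 2: $58,650 × 4/15 = $15,640. Book value $31,960.
Year 3: $58,650 × 3/15 = $11,730. Book value $20,230.
Accumulated through year 3 = $67,150 − $20,230 = $46,920.

$46,920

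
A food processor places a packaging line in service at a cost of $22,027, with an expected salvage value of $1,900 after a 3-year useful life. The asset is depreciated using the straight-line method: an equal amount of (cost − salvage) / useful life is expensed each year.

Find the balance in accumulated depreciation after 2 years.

Depreciable base = $22,027 − $1,900 = $20,127.
Annual expense = $20,127 / 3 = $6,709.
End of year 1: book value $15,318.
End of year 2: book value $8,609.
Accumulated through year 2 = $22,027 − $8,609 = $13,418.

$13,418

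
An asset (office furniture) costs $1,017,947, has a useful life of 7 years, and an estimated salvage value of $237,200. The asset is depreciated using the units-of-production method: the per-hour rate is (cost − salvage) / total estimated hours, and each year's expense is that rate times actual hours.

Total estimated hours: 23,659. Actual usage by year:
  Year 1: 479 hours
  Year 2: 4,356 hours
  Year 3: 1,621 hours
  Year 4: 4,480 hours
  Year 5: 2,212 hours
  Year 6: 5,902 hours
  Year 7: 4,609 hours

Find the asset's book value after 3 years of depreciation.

Depreciable base = $1,017,947 − $237,200 = $780,747.
Rate = $780,747 / 23,659 hours = $33 per hour.
Year 1: 479 × $33 = $15,807. Book value $1,002,140.
Year 2: 4,356 × $33 = $143,748. Book value $858,392.
Year 3: 1,621 × $33 = $53,493. Book value $804,899.

$804,899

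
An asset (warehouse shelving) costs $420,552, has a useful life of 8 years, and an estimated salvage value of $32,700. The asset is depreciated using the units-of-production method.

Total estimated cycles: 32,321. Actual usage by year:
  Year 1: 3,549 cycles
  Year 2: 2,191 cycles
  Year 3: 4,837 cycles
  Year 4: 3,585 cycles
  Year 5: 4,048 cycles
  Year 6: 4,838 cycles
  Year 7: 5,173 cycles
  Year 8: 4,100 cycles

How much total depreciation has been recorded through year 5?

Depreciable base = $420,552 − $32,700 = $387,852.
Rate = $387,852 / 32,321 cycles = $12 per cycle.
Year 1: 3,549 × $12 = $42,588. Book value $377,964.
Year 2: 2,191 × $12 = $26,292. Book value $351,672.
Year 3: 4,837 × $12 = $58,044. Book value $293,628.
Year 4: 3,585 × $12 = $43,020. Book value $250,608.
Year 5: 4,048 × $12 = $48,576. Book value $202,032.
Accumulated through year 5 = $420,552 − $202,032 = $218,520.

$218,520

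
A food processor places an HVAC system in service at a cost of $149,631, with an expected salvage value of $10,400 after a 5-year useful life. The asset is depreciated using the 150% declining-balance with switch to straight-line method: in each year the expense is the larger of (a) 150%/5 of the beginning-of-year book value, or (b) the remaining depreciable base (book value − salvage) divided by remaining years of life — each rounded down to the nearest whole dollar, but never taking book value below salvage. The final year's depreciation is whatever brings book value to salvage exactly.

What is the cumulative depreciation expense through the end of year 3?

Depreciable base = $149,631 − $10,400 = $139,231.
Year 1: DB = ⌊$149,631 × 150%/5⌋ = $44,889; SL = ⌊$139,231/5⌋ = $27,846 → take DB $44,889. Book value $104,742.
Year 2: DB = ⌊$104,742 × 150%/5⌋ = $31,422; SL = ⌊$94,342/4⌋ = $23,585 → take DB $31,422. Book value $73,320.
Year 3: DB = ⌊$73,320 × 150%/5⌋ = $21,996; SL = ⌊$62,920/3⌋ = $20,973 → take DB $21,996. Book value $51,324.
Accumulated through year 3 = $149,631 − $51,324 = $98,307.

$98,307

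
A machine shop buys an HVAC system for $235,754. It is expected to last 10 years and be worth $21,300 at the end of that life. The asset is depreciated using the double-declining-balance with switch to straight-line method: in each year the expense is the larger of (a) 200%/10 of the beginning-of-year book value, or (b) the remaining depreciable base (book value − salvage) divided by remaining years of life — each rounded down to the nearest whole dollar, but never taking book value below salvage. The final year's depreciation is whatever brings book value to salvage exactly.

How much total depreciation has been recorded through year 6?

Depreciable base = $235,754 − $21,300 = $214,454.
Year 1: DB = ⌊$235,754 × 200%/10⌋ = $47,150; SL = ⌊$214,454/10⌋ = $21,445 → take DB $47,150. Book value $188,604.
Year 2: DB = ⌊$188,604 × 200%/10⌋ = $37,720; SL = ⌊$167,304/9⌋ = $18,589 → take DB $37,720. Book value $150,884.
Year 3: DB = ⌊$150,884 × 200%/10⌋ = $30,176; SL = ⌊$129,584/8⌋ = $16,198 → take DB $30,176. Book value $120,708.
Year 4: DB = ⌊$120,708 × 200%/10⌋ = $24,141; SL = ⌊$99,408/7⌋ = $14,201 → take DB $24,141. Book value $96,567.
Year 5: DB = ⌊$96,567 × 200%/10⌋ = $19,313; SL = ⌊$75,267/6⌋ = $12,544 → take DB $19,313. Book value $77,254.
Year 6: DB = ⌊$77,254 × 200%/10⌋ = $15,450; SL = ⌊$55,954/5⌋ = $11,190 → take DB $15,450. Book value $61,804.
Accumulated through year 6 = $235,754 − $61,804 = $173,950.

$173,950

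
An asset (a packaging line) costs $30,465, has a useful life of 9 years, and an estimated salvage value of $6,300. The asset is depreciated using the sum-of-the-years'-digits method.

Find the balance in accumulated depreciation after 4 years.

$16,110

Depreciable base = $30,465 − $6,300 = $24,165.
Sum of the years' digits = 9+8+7+6+5+4+3+2+1 = 45.
Year 1: $24,165 × 9/45 = $4,833. Book value $25,632.
Year 2: $24,165 × 8/45 = $4,296. Book value $21,336.
Year 3: $24,165 × 7/45 = $3,759. Book value $17,577.
Year 4: $24,165 × 6/45 = $3,222. Book value $14,355.
Accumulated through year 4 = $30,465 − $14,355 = $16,110.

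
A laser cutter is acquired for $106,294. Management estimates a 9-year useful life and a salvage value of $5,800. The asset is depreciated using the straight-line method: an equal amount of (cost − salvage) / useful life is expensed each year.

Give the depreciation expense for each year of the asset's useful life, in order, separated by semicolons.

Depreciable base = $106,294 − $5,800 = $100,494.
Annual expense = $100,494 / 9 = $11,166.
End of year 1: book value $95,128.
End of year 2: book value $83,962.
End of year 3: book value $72,796.
End of year 4: book value $61,630.
End of year 5: book value $50,464.
End of year 6: book value $39,298.
End of year 7: book value $28,132.
End of year 8: book value $16,966.
End of year 9: book value $5,800.

$11,166; $11,166; $11,166; $11,166; $11,166; $11,166; $11,166; $11,166; $11,166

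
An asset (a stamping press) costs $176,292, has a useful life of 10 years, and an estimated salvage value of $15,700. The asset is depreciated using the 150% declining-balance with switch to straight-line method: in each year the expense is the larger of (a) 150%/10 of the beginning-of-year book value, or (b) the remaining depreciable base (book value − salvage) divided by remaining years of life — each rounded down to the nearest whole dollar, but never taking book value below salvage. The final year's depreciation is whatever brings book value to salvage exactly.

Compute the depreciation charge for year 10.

$12,505

Depreciable base = $176,292 − $15,700 = $160,592.
Year 1: DB = ⌊$176,292 × 150%/10⌋ = $26,443; SL = ⌊$160,592/10⌋ = $16,059 → take DB $26,443. Book value $149,849.
Year 2: DB = ⌊$149,849 × 150%/10⌋ = $22,477; SL = ⌊$134,149/9⌋ = $14,905 → take DB $22,477. Book value $127,372.
Year 3: DB = ⌊$127,372 × 150%/10⌋ = $19,105; SL = ⌊$111,672/8⌋ = $13,959 → take DB $19,105. Book value $108,267.
Year 4: DB = ⌊$108,267 × 150%/10⌋ = $16,240; SL = ⌊$92,567/7⌋ = $13,223 → take DB $16,240. Book value $92,027.
Year 5: DB = ⌊$92,027 × 150%/10⌋ = $13,804; SL = ⌊$76,327/6⌋ = $12,721 → take DB $13,804. Book value $78,223.
Year 6: DB = ⌊$78,223 × 150%/10⌋ = $11,733; SL = ⌊$62,523/5⌋ = $12,504 → take SL $12,504. Book value $65,719.
Year 7: DB = ⌊$65,719 × 150%/10⌋ = $9,857; SL = ⌊$50,019/4⌋ = $12,504 → take SL $12,504. Book value $53,215.
Year 8: DB = ⌊$53,215 × 150%/10⌋ = $7,982; SL = ⌊$37,515/3⌋ = $12,505 → take SL $12,505. Book value $40,710.
Year 9: DB = ⌊$40,710 × 150%/10⌋ = $6,106; SL = ⌊$25,010/2⌋ = $12,505 → take SL $12,505. Book value $28,205.
Year 10 (final): $28,205 − $15,700 = $12,505. Book value $15,700.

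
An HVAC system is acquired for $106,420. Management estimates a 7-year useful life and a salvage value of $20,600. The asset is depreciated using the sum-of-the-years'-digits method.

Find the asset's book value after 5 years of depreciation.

Depreciable base = $106,420 − $20,600 = $85,820.
Sum of the years' digits = 7+6+5+4+3+2+1 = 28.
Year 1: $85,820 × 7/28 = $21,455. Book value $84,965.
Year 2: $85,820 × 6/28 = $18,390. Book value $66,575.
Year 3: $85,820 × 5/28 = $15,325. Book value $51,250.
Year 4: $85,820 × 4/28 = $12,260. Book value $38,990.
Year 5: $85,820 × 3/28 = $9,195. Book value $29,795.

$29,795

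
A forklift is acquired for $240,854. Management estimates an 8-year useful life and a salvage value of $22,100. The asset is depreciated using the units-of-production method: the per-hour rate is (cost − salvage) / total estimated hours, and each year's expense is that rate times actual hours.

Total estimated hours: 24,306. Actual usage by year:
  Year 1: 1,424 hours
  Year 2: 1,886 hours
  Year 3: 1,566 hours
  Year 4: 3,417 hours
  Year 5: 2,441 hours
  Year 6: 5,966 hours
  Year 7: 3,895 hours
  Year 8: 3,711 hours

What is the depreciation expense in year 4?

Depreciable base = $240,854 − $22,100 = $218,754.
Rate = $218,754 / 24,306 hours = $9 per hour.
Year 1: 1,424 × $9 = $12,816. Book value $228,038.
Year 2: 1,886 × $9 = $16,974. Book value $211,064.
Year 3: 1,566 × $9 = $14,094. Book value $196,970.
Year 4: 3,417 × $9 = $30,753. Book value $166,217.

$30,753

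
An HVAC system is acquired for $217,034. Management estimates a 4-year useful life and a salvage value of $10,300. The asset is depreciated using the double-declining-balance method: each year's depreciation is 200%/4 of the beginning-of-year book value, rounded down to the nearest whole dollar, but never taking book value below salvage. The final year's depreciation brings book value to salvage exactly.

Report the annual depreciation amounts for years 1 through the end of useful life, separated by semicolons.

$108,517; $54,258; $27,129; $16,830

Depreciable base = $217,034 − $10,300 = $206,734.
Year 1: ⌊$217,034 × 200%/4⌋ = $108,517. Book value $108,517.
Year 2: ⌊$108,517 × 200%/4⌋ = $54,258. Book value $54,259.
Year 3: ⌊$54,259 × 200%/4⌋ = $27,129. Book value $27,130.
Year 4 (final): $27,130 − $10,300 = $16,830. Book value $10,300.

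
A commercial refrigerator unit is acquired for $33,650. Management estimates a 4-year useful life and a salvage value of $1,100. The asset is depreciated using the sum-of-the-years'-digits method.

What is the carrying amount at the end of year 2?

Depreciable base = $33,650 − $1,100 = $32,550.
Sum of the years' digits = 4+3+2+1 = 10.
Year 1: $32,550 × 4/10 = $13,020. Book value $20,630.
Year 2: $32,550 × 3/10 = $9,765. Book value $10,865.

$10,865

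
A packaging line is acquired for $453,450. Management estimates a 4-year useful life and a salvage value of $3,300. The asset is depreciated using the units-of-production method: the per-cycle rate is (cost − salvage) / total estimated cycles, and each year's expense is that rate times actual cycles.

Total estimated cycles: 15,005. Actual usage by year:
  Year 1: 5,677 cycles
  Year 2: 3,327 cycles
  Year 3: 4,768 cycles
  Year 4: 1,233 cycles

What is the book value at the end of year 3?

Depreciable base = $453,450 − $3,300 = $450,150.
Rate = $450,150 / 15,005 cycles = $30 per cycle.
Year 1: 5,677 × $30 = $170,310. Book value $283,140.
Year 2: 3,327 × $30 = $99,810. Book value $183,330.
Year 3: 4,768 × $30 = $143,040. Book value $40,290.

$40,290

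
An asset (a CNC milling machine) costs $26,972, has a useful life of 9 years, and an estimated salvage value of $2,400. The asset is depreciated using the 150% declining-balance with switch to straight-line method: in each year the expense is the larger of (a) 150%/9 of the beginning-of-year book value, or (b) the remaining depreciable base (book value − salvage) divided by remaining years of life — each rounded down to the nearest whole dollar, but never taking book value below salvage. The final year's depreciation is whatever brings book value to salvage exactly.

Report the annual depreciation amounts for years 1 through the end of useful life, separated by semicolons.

Depreciable base = $26,972 − $2,400 = $24,572.
Year 1: DB = ⌊$26,972 × 150%/9⌋ = $4,495; SL = ⌊$24,572/9⌋ = $2,730 → take DB $4,495. Book value $22,477.
Year 2: DB = ⌊$22,477 × 150%/9⌋ = $3,746; SL = ⌊$20,077/8⌋ = $2,509 → take DB $3,746. Book value $18,731.
Year 3: DB = ⌊$18,731 × 150%/9⌋ = $3,121; SL = ⌊$16,331/7⌋ = $2,333 → take DB $3,121. Book value $15,610.
Year 4: DB = ⌊$15,610 × 150%/9⌋ = $2,601; SL = ⌊$13,210/6⌋ = $2,201 → take DB $2,601. Book value $13,009.
Year 5: DB = ⌊$13,009 × 150%/9⌋ = $2,168; SL = ⌊$10,609/5⌋ = $2,121 → take DB $2,168. Book value $10,841.
Year 6: DB = ⌊$10,841 × 150%/9⌋ = $1,806; SL = ⌊$8,441/4⌋ = $2,110 → take SL $2,110. Book value $8,731.
Year 7: DB = ⌊$8,731 × 150%/9⌋ = $1,455; SL = ⌊$6,331/3⌋ = $2,110 → take SL $2,110. Book value $6,621.
Year 8: DB = ⌊$6,621 × 150%/9⌋ = $1,103; SL = ⌊$4,221/2⌋ = $2,110 → take SL $2,110. Book value $4,511.
Year 9 (final): $4,511 − $2,400 = $2,111. Book value $2,400.

$4,495; $3,746; $3,121; $2,601; $2,168; $2,110; $2,110; $2,110; $2,111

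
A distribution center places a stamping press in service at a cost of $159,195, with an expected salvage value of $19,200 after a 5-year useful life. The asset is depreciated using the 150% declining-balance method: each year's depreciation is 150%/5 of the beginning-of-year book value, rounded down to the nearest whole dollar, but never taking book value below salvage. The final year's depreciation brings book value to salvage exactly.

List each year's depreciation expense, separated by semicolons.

$47,758; $33,431; $23,401; $16,381; $19,024

Depreciable base = $159,195 − $19,200 = $139,995.
Year 1: ⌊$159,195 × 150%/5⌋ = $47,758. Book value $111,437.
Year 2: ⌊$111,437 × 150%/5⌋ = $33,431. Book value $78,006.
Year 3: ⌊$78,006 × 150%/5⌋ = $23,401. Book value $54,605.
Year 4: ⌊$54,605 × 150%/5⌋ = $16,381. Book value $38,224.
Year 5 (final): $38,224 − $19,200 = $19,024. Book value $19,200.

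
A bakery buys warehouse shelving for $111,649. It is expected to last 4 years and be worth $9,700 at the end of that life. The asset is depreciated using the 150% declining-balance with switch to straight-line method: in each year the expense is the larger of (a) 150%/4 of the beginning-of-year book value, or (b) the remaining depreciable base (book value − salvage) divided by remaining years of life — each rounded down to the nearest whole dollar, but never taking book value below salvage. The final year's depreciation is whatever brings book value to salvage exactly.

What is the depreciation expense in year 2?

$26,167

Depreciable base = $111,649 − $9,700 = $101,949.
Year 1: DB = ⌊$111,649 × 150%/4⌋ = $41,868; SL = ⌊$101,949/4⌋ = $25,487 → take DB $41,868. Book value $69,781.
Year 2: DB = ⌊$69,781 × 150%/4⌋ = $26,167; SL = ⌊$60,081/3⌋ = $20,027 → take DB $26,167. Book value $43,614.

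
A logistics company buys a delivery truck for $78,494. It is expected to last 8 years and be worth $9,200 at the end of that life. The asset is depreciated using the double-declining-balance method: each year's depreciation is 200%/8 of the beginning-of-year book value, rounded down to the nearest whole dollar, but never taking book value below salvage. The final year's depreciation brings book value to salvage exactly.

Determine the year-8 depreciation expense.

$1,279

Depreciable base = $78,494 − $9,200 = $69,294.
Year 1: ⌊$78,494 × 200%/8⌋ = $19,623. Book value $58,871.
Year 2: ⌊$58,871 × 200%/8⌋ = $14,717. Book value $44,154.
Year 3: ⌊$44,154 × 200%/8⌋ = $11,038. Book value $33,116.
Year 4: ⌊$33,116 × 200%/8⌋ = $8,279. Book value $24,837.
Year 5: ⌊$24,837 × 200%/8⌋ = $6,209. Book value $18,628.
Year 6: ⌊$18,628 × 200%/8⌋ = $4,657. Book value $13,971.
Year 7: ⌊$13,971 × 200%/8⌋ = $3,492. Book value $10,479.
Year 8 (final): $10,479 − $9,200 = $1,279. Book value $9,200.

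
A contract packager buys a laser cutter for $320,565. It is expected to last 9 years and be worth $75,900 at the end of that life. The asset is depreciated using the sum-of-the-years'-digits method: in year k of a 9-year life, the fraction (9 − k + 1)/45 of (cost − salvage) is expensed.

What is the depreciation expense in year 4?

$32,622

Depreciable base = $320,565 − $75,900 = $244,665.
Sum of the years' digits = 9+8+7+6+5+4+3+2+1 = 45.
Year 1: $244,665 × 9/45 = $48,933. Book value $271,632.
Year 2: $244,665 × 8/45 = $43,496. Book value $228,136.
Year 3: $244,665 × 7/45 = $38,059. Book value $190,077.
Year 4: $244,665 × 6/45 = $32,622. Book value $157,455.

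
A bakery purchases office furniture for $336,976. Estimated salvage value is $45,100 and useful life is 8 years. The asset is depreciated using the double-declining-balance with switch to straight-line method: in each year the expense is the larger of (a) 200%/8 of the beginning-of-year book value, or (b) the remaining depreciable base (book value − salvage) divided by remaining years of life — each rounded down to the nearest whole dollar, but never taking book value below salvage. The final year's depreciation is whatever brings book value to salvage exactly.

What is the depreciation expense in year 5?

Depreciable base = $336,976 − $45,100 = $291,876.
Year 1: DB = ⌊$336,976 × 200%/8⌋ = $84,244; SL = ⌊$291,876/8⌋ = $36,484 → take DB $84,244. Book value $252,732.
Year 2: DB = ⌊$252,732 × 200%/8⌋ = $63,183; SL = ⌊$207,632/7⌋ = $29,661 → take DB $63,183. Book value $189,549.
Year 3: DB = ⌊$189,549 × 200%/8⌋ = $47,387; SL = ⌊$144,449/6⌋ = $24,074 → take DB $47,387. Book value $142,162.
Year 4: DB = ⌊$142,162 × 200%/8⌋ = $35,540; SL = ⌊$97,062/5⌋ = $19,412 → take DB $35,540. Book value $106,622.
Year 5: DB = ⌊$106,622 × 200%/8⌋ = $26,655; SL = ⌊$61,522/4⌋ = $15,380 → take DB $26,655. Book value $79,967.

$26,655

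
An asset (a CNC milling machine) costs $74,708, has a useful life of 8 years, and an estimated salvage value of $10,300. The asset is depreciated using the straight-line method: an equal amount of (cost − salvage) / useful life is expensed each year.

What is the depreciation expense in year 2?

Depreciable base = $74,708 − $10,300 = $64,408.
Annual expense = $64,408 / 8 = $8,051.

$8,051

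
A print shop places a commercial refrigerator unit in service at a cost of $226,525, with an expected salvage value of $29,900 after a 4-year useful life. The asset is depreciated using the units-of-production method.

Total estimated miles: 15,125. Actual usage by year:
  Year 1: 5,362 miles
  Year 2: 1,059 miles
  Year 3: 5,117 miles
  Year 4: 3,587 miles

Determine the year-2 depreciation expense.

$13,767

Depreciable base = $226,525 − $29,900 = $196,625.
Rate = $196,625 / 15,125 miles = $13 per mile.
Year 1: 5,362 × $13 = $69,706. Book value $156,819.
Year 2: 1,059 × $13 = $13,767. Book value $143,052.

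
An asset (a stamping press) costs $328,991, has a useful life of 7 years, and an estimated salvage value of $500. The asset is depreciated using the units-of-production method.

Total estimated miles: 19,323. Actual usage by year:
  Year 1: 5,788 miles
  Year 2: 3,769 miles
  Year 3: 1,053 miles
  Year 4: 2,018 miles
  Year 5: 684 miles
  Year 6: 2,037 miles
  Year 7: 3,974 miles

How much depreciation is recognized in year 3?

$17,901

Depreciable base = $328,991 − $500 = $328,491.
Rate = $328,491 / 19,323 miles = $17 per mile.
Year 1: 5,788 × $17 = $98,396. Book value $230,595.
Year 2: 3,769 × $17 = $64,073. Book value $166,522.
Year 3: 1,053 × $17 = $17,901. Book value $148,621.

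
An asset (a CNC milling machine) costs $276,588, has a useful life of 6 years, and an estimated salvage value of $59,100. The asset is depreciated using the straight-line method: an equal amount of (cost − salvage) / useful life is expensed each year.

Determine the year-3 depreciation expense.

Depreciable base = $276,588 − $59,100 = $217,488.
Annual expense = $217,488 / 6 = $36,248.

$36,248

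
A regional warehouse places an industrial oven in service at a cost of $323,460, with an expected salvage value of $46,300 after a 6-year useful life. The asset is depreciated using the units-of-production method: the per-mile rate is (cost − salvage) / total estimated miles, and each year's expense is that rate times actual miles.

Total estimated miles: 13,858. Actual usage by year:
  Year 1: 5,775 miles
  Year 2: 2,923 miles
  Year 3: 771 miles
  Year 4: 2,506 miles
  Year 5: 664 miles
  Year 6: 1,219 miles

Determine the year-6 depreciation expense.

Depreciable base = $323,460 − $46,300 = $277,160.
Rate = $277,160 / 13,858 miles = $20 per mile.
Year 1: 5,775 × $20 = $115,500. Book value $207,960.
Year 2: 2,923 × $20 = $58,460. Book value $149,500.
Year 3: 771 × $20 = $15,420. Book value $134,080.
Year 4: 2,506 × $20 = $50,120. Book value $83,960.
Year 5: 664 × $20 = $13,280. Book value $70,680.
Year 6: 1,219 × $20 = $24,380. Book value $46,300.

$24,380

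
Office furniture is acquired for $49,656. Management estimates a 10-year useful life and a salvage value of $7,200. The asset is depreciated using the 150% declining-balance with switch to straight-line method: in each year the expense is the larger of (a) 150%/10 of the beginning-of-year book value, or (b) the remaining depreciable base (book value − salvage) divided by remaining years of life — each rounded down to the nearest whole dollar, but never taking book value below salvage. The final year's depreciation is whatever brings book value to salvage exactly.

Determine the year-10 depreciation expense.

$2,883

Depreciable base = $49,656 − $7,200 = $42,456.
Year 1: DB = ⌊$49,656 × 150%/10⌋ = $7,448; SL = ⌊$42,456/10⌋ = $4,245 → take DB $7,448. Book value $42,208.
Year 2: DB = ⌊$42,208 × 150%/10⌋ = $6,331; SL = ⌊$35,008/9⌋ = $3,889 → take DB $6,331. Book value $35,877.
Year 3: DB = ⌊$35,877 × 150%/10⌋ = $5,381; SL = ⌊$28,677/8⌋ = $3,584 → take DB $5,381. Book value $30,496.
Year 4: DB = ⌊$30,496 × 150%/10⌋ = $4,574; SL = ⌊$23,296/7⌋ = $3,328 → take DB $4,574. Book value $25,922.
Year 5: DB = ⌊$25,922 × 150%/10⌋ = $3,888; SL = ⌊$18,722/6⌋ = $3,120 → take DB $3,888. Book value $22,034.
Year 6: DB = ⌊$22,034 × 150%/10⌋ = $3,305; SL = ⌊$14,834/5⌋ = $2,966 → take DB $3,305. Book value $18,729.
Year 7: DB = ⌊$18,729 × 150%/10⌋ = $2,809; SL = ⌊$11,529/4⌋ = $2,882 → take SL $2,882. Book value $15,847.
Year 8: DB = ⌊$15,847 × 150%/10⌋ = $2,377; SL = ⌊$8,647/3⌋ = $2,882 → take SL $2,882. Book value $12,965.
Year 9: DB = ⌊$12,965 × 150%/10⌋ = $1,944; SL = ⌊$5,765/2⌋ = $2,882 → take SL $2,882. Book value $10,083.
Year 10 (final): $10,083 − $7,200 = $2,883. Book value $7,200.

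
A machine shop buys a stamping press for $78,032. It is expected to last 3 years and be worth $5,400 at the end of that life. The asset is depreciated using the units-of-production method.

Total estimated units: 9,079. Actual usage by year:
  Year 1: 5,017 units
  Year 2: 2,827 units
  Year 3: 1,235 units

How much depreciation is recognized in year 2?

$22,616

Depreciable base = $78,032 − $5,400 = $72,632.
Rate = $72,632 / 9,079 units = $8 per unit.
Year 1: 5,017 × $8 = $40,136. Book value $37,896.
Year 2: 2,827 × $8 = $22,616. Book value $15,280.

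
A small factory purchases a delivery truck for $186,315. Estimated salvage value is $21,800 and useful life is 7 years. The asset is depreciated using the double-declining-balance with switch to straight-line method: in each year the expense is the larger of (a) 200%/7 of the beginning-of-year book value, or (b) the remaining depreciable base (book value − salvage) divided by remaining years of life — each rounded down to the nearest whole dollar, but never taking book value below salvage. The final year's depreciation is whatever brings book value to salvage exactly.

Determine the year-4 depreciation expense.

Depreciable base = $186,315 − $21,800 = $164,515.
Year 1: DB = ⌊$186,315 × 200%/7⌋ = $53,232; SL = ⌊$164,515/7⌋ = $23,502 → take DB $53,232. Book value $133,083.
Year 2: DB = ⌊$133,083 × 200%/7⌋ = $38,023; SL = ⌊$111,283/6⌋ = $18,547 → take DB $38,023. Book value $95,060.
Year 3: DB = ⌊$95,060 × 200%/7⌋ = $27,160; SL = ⌊$73,260/5⌋ = $14,652 → take DB $27,160. Book value $67,900.
Year 4: DB = ⌊$67,900 × 200%/7⌋ = $19,400; SL = ⌊$46,100/4⌋ = $11,525 → take DB $19,400. Book value $48,500.

$19,400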